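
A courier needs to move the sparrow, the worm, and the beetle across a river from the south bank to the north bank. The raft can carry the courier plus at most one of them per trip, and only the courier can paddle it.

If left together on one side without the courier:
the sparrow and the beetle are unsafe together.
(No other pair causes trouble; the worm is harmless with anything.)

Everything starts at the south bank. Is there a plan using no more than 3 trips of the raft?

Counting alone: the courier can take at most 1 across per trip to the north bank, so moving all 3 needs at least 3 loaded trips out, with a return between consecutive ones — at least 5 crossings.
Since 3 < 5, 3 crossings cannot be enough. (The shortest complete plan in fact takes 5:)
1. Courier goes to the north bank with the sparrow.  [the south bank: the beetle, the worm | the north bank: the sparrow]
2. Courier goes back to the south bank alone.  [the south bank: the beetle, the worm | the north bank: the sparrow]
3. Courier goes to the north bank with the worm.  [the south bank: the beetle | the north bank: the sparrow, the worm]
4. Courier goes back to the south bank alone.  [the south bank: the beetle | the north bank: the sparrow, the worm]
5. Courier goes to the north bank with the beetle.  [the south bank: — | the north bank: the beetle, the sparrow, the worm]

No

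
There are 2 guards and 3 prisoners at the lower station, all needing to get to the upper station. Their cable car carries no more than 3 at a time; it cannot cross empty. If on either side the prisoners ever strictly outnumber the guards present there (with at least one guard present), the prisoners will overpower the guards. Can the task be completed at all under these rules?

No

The prisoners already outnumber the guards at the lower station before anyone moves, so the starting position itself is disallowed.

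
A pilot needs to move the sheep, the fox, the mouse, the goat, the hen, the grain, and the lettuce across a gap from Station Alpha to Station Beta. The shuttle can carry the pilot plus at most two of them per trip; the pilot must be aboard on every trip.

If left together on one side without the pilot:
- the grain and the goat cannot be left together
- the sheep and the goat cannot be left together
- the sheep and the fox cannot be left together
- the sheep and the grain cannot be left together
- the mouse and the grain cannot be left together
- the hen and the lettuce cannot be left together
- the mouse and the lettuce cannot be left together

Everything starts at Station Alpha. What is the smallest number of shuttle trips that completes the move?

Whatever the first load, the items left behind include a forbidden pair without the pilot. No opening move is safe, so no plan exists.

impossible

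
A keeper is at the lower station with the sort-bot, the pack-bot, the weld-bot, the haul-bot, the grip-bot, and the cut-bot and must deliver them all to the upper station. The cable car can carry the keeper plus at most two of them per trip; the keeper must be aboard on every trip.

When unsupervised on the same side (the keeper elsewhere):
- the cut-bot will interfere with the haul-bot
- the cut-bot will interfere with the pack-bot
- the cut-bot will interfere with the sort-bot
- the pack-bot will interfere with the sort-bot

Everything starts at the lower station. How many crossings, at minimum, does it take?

Counting alone: the keeper can take at most 2 across per trip to the upper station, so moving all 6 needs at least 3 loaded trips out, with a return between consecutive ones — at least 5 crossings.
The safety rule pushes this higher. Following every safe sequence of crossings, the most of the 6 that can be at the upper station as the cable car arrives there on crossings 5, 7 is 4, 5 respectively — never all 6.
So no plan with fewer than 9 crossings exists, and this one achieves 9:
1. Keeper goes to the upper station with the cut-bot and the sort-bot.  [the lower station: the grip-bot, the haul-bot, the pack-bot, the weld-bot | the upper station: the cut-bot, the sort-bot]
2. Keeper goes back to the lower station with the sort-bot.  [the lower station: the grip-bot, the haul-bot, the pack-bot, the sort-bot, the weld-bot | the upper station: the cut-bot]
3. Keeper goes to the upper station with the sort-bot and the weld-bot.  [the lower station: the grip-bot, the haul-bot, the pack-bot | the upper station: the cut-bot, the sort-bot, the weld-bot]
4. Keeper goes back to the lower station with the sort-bot.  [the lower station: the grip-bot, the haul-bot, the pack-bot, the sort-bot | the upper station: the cut-bot, the weld-bot]
5. Keeper goes to the upper station with the haul-bot and the sort-bot.  [the lower station: the grip-bot, the pack-bot | the upper station: the cut-bot, the haul-bot, the sort-bot, the weld-bot]
6. Keeper goes back to the lower station with the cut-bot.  [the lower station: the cut-bot, the grip-bot, the pack-bot | the upper station: the haul-bot, the sort-bot, the weld-bot]
7. Keeper goes to the upper station with the grip-bot and the pack-bot.  [the lower station: the cut-bot | the upper station: the grip-bot, the haul-bot, the pack-bot, the sort-bot, the weld-bot]
8. Keeper goes back to the lower station with the sort-bot.  [the lower station: the cut-bot, the sort-bot | the upper station: the grip-bot, the haul-bot, the pack-bot, the weld-bot]
9. Keeper goes to the upper station with the cut-bot and the sort-bot.  [the lower station: — | the upper station: the cut-bot, the grip-bot, the haul-bot, the pack-bot, the sort-bot, the weld-bot]

9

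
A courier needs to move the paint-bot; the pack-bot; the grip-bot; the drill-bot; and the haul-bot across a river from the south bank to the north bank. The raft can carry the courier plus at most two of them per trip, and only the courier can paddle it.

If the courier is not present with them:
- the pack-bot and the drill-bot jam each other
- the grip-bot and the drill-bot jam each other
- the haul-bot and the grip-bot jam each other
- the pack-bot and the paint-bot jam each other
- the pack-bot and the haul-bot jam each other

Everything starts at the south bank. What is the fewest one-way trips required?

Counting alone: the courier can take at most 2 across per trip to the north bank, so moving all 5 needs at least 3 loaded trips out, with a return between consecutive ones — at least 5 crossings.
The safety rule pushes this higher. Following every safe sequence of crossings, the most of the 5 that can be at the north bank as the raft arrives there on crossing 5 is 4 — never all 5.
So no plan with fewer than 7 crossings exists, and this one achieves 7:
1. Courier goes to the north bank with the grip-bot and the pack-bot.
2. Courier goes back to the south bank alone.
3. Courier goes to the north bank with the paint-bot.
4. Courier goes back to the south bank with the pack-bot.
5. Courier goes to the north bank with the drill-bot and the haul-bot.
6. Courier goes back to the south bank with the grip-bot.
7. Courier goes to the north bank with the grip-bot and the pack-bot.

7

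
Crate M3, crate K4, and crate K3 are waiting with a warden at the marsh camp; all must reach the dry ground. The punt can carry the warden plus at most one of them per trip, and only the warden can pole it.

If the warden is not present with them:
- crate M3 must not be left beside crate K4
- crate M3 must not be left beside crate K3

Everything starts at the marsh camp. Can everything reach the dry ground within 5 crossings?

No

Counting alone: the warden can take at most 1 across per trip to the dry ground, so moving all 3 needs at least 3 loaded trips out, with a return between consecutive ones — at least 5 crossings.
The safety rule pushes this higher. Following every safe sequence of crossings, the most of the 3 that can be at the dry ground as the punt arrives there on crossing 5 is 2 — never all 3.
So the move cannot be finished within 5 crossings. (The shortest complete plan takes 7:)
1. Warden goes to the dry ground with crate M3.  [the marsh camp: crate K3, crate K4 | the dry ground: crate M3]
2. Warden goes back to the marsh camp alone.  [the marsh camp: crate K3, crate K4 | the dry ground: crate M3]
3. Warden goes to the dry ground with crate K4.  [the marsh camp: crate K3 | the dry ground: crate K4, crate M3]
4. Warden goes back to the marsh camp with crate M3.  [the marsh camp: crate K3, crate M3 | the dry ground: crate K4]
5. Warden goes to the dry ground with crate K3.  [the marsh camp: crate M3 | the dry ground: crate K3, crate K4]
6. Warden goes back to the marsh camp alone.  [the marsh camp: crate M3 | the dry ground: crate K3, crate K4]
7. Warden goes to the dry ground with crate M3.  [the marsh camp: — | the dry ground: crate K3, crate K4, crate M3]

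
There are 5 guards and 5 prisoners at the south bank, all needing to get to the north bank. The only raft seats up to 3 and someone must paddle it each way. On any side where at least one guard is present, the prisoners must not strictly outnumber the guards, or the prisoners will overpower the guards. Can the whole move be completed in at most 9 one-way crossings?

No

Counting alone: each trip to the north bank takes at most 3 across and each return brings at least 1 back, so after t trips out (and t−1 returns) at most 3t − (t−1) of the 10 are across; that first reaches 10 at t = 5, so at least 9 crossings are needed.
The safety rule pushes this higher. Following every safe sequence of crossings, the most of the 10 that can be at the north bank as the raft arrives there on crossing 9 is 9 — never all 10.
So the move cannot be finished within 9 crossings. (The shortest complete plan takes 11:)
1. 2 prisoners → the north bank.  (the south bank: 5G 3P; the north bank: 0G 2P)
2. 1 prisoner ← the south bank.  (the south bank: 5G 4P; the north bank: 0G 1P)
3. 3 prisoners → the north bank.  (the south bank: 5G 1P; the north bank: 0G 4P)
4. 1 prisoner ← the south bank.  (the south bank: 5G 2P; the north bank: 0G 3P)
5. 3 guards → the north bank.  (the south bank: 2G 2P; the north bank: 3G 3P)
6. 1 guard and 1 prisoner ← the south bank.  (the south bank: 3G 3P; the north bank: 2G 2P)
7. 3 guards → the north bank.  (the south bank: 0G 3P; the north bank: 5G 2P)
8. 1 prisoner ← the south bank.  (the south bank: 0G 4P; the north bank: 5G 1P)
9. 2 prisoners → the north bank.  (the south bank: 0G 2P; the north bank: 5G 3P)
10. 1 prisoner ← the south bank.  (the south bank: 0G 3P; the north bank: 5G 2P)
11. 3 prisoners → the north bank.  (the south bank: 0G 0P; the north bank: 5G 5P)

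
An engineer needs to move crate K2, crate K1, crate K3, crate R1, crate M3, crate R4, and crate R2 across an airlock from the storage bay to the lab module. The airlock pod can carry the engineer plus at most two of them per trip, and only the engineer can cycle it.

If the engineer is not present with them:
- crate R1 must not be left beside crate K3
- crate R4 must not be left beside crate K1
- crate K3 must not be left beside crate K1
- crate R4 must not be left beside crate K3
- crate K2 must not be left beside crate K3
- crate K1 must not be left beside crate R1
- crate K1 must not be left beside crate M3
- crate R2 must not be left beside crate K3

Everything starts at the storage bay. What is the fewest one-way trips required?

Counting alone: the engineer can take at most 2 across per trip to the lab module, so moving all 7 needs at least 4 loaded trips out, with a return between consecutive ones — at least 7 crossings.
The safety rule pushes this higher. Following every safe sequence of crossings, the most of the 7 that can be at the lab module as the airlock pod arrives there on crossings 7, 9 is 5, 6 respectively — never all 7.
So no plan with fewer than 11 crossings exists, and this one achieves 11:
1. Engineer goes to the lab module with crate K1 and crate K3.
2. Engineer goes back to the storage bay with crate K1.
3. Engineer goes to the lab module with crate K1 and crate K2.
4. Engineer goes back to the storage bay with crate K3.
5. Engineer goes to the lab module with crate K3 and crate R2.
6. Engineer goes back to the storage bay with crate K3.
7. Engineer goes to the lab module with crate R1 and crate R4.
8. Engineer goes back to the storage bay with crate K1.
9. Engineer goes to the lab module with crate K1 and crate M3.
10. Engineer goes back to the storage bay with crate K1.
11. Engineer goes to the lab module with crate K1 and crate K3.

11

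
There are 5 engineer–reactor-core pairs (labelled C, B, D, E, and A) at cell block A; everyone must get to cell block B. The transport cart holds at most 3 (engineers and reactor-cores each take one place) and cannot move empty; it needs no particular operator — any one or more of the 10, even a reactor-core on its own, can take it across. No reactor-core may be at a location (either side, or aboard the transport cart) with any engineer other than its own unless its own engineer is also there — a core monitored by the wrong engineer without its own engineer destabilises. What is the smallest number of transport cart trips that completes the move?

Counting alone: each trip to cell block B takes at most 3 across and each return brings at least 1 back, so after t trips out (and t−1 returns) at most 3t − (t−1) of the 10 are across; that first reaches 10 at t = 5, so at least 9 crossings are needed.
The safety rule pushes this higher. Following every safe sequence of crossings, the most of the 10 that can be at cell block B as the transport cart arrives there on crossing 9 is 9 — never all 10.
So no plan with fewer than 11 crossings exists, and this one achieves 11:
1. engineer C and reactor-core C cross → cell block B.
2. engineer C crosses ← cell block A.
3. reactor-core B, reactor-core D, and reactor-core E cross → cell block B.
4. reactor-core C crosses ← cell block A.
5. engineer B, engineer D, and engineer E cross → cell block B.
6. engineer B and reactor-core B cross ← cell block A.
7. engineer A, engineer B, and engineer C cross → cell block B.
8. reactor-core D crosses ← cell block A.
9. reactor-core B and reactor-core C cross → cell block B.
10. reactor-core C crosses ← cell block A.
11. reactor-core A, reactor-core C, and reactor-core D cross → cell block B.

11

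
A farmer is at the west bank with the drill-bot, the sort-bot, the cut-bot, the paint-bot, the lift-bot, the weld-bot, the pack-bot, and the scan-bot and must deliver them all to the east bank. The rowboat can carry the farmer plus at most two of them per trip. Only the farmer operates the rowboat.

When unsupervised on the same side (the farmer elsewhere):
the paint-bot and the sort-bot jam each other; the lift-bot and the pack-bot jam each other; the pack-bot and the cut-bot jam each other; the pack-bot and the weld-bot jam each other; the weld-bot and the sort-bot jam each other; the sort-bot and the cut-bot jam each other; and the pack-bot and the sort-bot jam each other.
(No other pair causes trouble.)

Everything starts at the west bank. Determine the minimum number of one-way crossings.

13

Counting alone: the farmer can take at most 2 across per trip to the east bank, so moving all 8 needs at least 4 loaded trips out, with a return between consecutive ones — at least 7 crossings.
The safety rule pushes this higher. Following every safe sequence of crossings, the most of the 8 that can be at the east bank as the rowboat arrives there on crossings 7, 9, 11 is 5, 6, 7 respectively — never all 8.
So no plan with fewer than 13 crossings exists, and this one achieves 13:
1. Farmer goes to the east bank with the pack-bot and the sort-bot.  [the west bank: the cut-bot, the drill-bot, the lift-bot, the paint-bot, the scan-bot, the weld-bot | the east bank: the pack-bot, the sort-bot]
2. Farmer goes back to the west bank with the sort-bot.  [the west bank: the cut-bot, the drill-bot, the lift-bot, the paint-bot, the scan-bot, the sort-bot, the weld-bot | the east bank: the pack-bot]
3. Farmer goes to the east bank with the drill-bot and the sort-bot.  [the west bank: the cut-bot, the lift-bot, the paint-bot, the scan-bot, the weld-bot | the east bank: the drill-bot, the pack-bot, the sort-bot]
4. Farmer goes back to the west bank with the sort-bot.  [the west bank: the cut-bot, the lift-bot, the paint-bot, the scan-bot, the sort-bot, the weld-bot | the east bank: the drill-bot, the pack-bot]
5. Farmer goes to the east bank with the paint-bot and the sort-bot.  [the west bank: the cut-bot, the lift-bot, the scan-bot, the weld-bot | the east bank: the drill-bot, the pack-bot, the paint-bot, the sort-bot]
6. Farmer goes back to the west bank with the sort-bot.  [the west bank: the cut-bot, the lift-bot, the scan-bot, the sort-bot, the weld-bot | the east bank: the drill-bot, the pack-bot, the paint-bot]
7. Farmer goes to the east bank with the scan-bot and the sort-bot.  [the west bank: the cut-bot, the lift-bot, the weld-bot | the east bank: the drill-bot, the pack-bot, the paint-bot, the scan-bot, the sort-bot]
8. Farmer goes back to the west bank with the sort-bot.  [the west bank: the cut-bot, the lift-bot, the sort-bot, the weld-bot | the east bank: the drill-bot, the pack-bot, the paint-bot, the scan-bot]
9. Farmer goes to the east bank with the cut-bot and the weld-bot.  [the west bank: the lift-bot, the sort-bot | the east bank: the cut-bot, the drill-bot, the pack-bot, the paint-bot, the scan-bot, the weld-bot]
10. Farmer goes back to the west bank with the pack-bot.  [the west bank: the lift-bot, the pack-bot, the sort-bot | the east bank: the cut-bot, the drill-bot, the paint-bot, the scan-bot, the weld-bot]
11. Farmer goes to the east bank with the lift-bot and the sort-bot.  [the west bank: the pack-bot | the east bank: the cut-bot, the drill-bot, the lift-bot, the paint-bot, the scan-bot, the sort-bot, the weld-bot]
12. Farmer goes back to the west bank with the sort-bot.  [the west bank: the pack-bot, the sort-bot | the east bank: the cut-bot, the drill-bot, the lift-bot, the paint-bot, the scan-bot, the weld-bot]
13. Farmer goes to the east bank with the pack-bot and the sort-bot.  [the west bank: — | the east bank: the cut-bot, the drill-bot, the lift-bot, the pack-bot, the paint-bot, the scan-bot, the sort-bot, the weld-bot]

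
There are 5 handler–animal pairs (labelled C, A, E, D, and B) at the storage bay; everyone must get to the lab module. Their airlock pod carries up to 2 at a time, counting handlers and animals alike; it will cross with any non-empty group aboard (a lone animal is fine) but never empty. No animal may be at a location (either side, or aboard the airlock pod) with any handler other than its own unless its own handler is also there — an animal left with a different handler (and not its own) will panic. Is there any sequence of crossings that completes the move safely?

No

Following every safe sequence of crossings from the start, the most of the 10 that can be at the lab module as the airlock pod arrives there on crossings 1, 3, 5, 7 is 2, 3, 4, 5 respectively; the best ever achieved is 5 of 10.
From crossing 9 on, no configuration arises that was not already reachable earlier: only 82 distinct safe configurations (who is on which side, and where the airlock pod is) can ever be reached, none of them has everyone across, and every continuation just revisits them. So no valid plan exists.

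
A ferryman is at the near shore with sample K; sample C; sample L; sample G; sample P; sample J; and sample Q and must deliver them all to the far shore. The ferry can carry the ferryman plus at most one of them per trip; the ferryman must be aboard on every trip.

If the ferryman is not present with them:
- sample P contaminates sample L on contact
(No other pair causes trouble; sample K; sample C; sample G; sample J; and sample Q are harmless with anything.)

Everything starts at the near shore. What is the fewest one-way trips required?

13

Counting alone: the ferryman can take at most 1 across per trip to the far shore, so moving all 7 needs at least 7 loaded trips out, with a return between consecutive ones — at least 13 crossings.
The plan below uses exactly 13 crossings, so it is optimal:
1. Ferryman goes to the far shore with sample L.  [the near shore: sample C, sample G, sample J, sample K, sample P, sample Q | the far shore: sample L]
2. Ferryman goes back to the near shore alone.  [the near shore: sample C, sample G, sample J, sample K, sample P, sample Q | the far shore: sample L]
3. Ferryman goes to the far shore with sample K.  [the near shore: sample C, sample G, sample J, sample P, sample Q | the far shore: sample K, sample L]
4. Ferryman goes back to the near shore alone.  [the near shore: sample C, sample G, sample J, sample P, sample Q | the far shore: sample K, sample L]
5. Ferryman goes to the far shore with sample C.  [the near shore: sample G, sample J, sample P, sample Q | the far shore: sample C, sample K, sample L]
6. Ferryman goes back to the near shore alone.  [the near shore: sample G, sample J, sample P, sample Q | the far shore: sample C, sample K, sample L]
7. Ferryman goes to the far shore with sample G.  [the near shore: sample J, sample P, sample Q | the far shore: sample C, sample G, sample K, sample L]
8. Ferryman goes back to the near shore alone.  [the near shore: sample J, sample P, sample Q | the far shore: sample C, sample G, sample K, sample L]
9. Ferryman goes to the far shore with sample J.  [the near shore: sample P, sample Q | the far shore: sample C, sample G, sample J, sample K, sample L]
10. Ferryman goes back to the near shore alone.  [the near shore: sample P, sample Q | the far shore: sample C, sample G, sample J, sample K, sample L]
11. Ferryman goes to the far shore with sample Q.  [the near shore: sample P | the far shore: sample C, sample G, sample J, sample K, sample L, sample Q]
12. Ferryman goes back to the near shore alone.  [the near shore: sample P | the far shore: sample C, sample G, sample J, sample K, sample L, sample Q]
13. Ferryman goes to the far shore with sample P.  [the near shore: — | the far shore: sample C, sample G, sample J, sample K, sample L, sample P, sample Q]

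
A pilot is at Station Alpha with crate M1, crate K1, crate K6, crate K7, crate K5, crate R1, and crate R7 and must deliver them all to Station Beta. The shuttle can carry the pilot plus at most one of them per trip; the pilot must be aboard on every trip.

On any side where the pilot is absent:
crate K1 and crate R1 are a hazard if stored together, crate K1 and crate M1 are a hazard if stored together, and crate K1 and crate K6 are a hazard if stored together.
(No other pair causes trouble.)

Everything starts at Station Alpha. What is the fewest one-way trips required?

impossible

Following every safe sequence of crossings from the start, the most of the 7 that can be at Station Beta as the shuttle arrives there on crossings 1, 3, 5, 7, 9 is 1, 2, 3, 4, 5 respectively; the best ever achieved is 5 of 7.
From crossing 11 on, no configuration arises that was not already reachable earlier: only 72 distinct safe configurations (who is on which side, and where the shuttle is) can ever be reached, none of them has everyone across, and every continuation just revisits them. So no valid plan exists.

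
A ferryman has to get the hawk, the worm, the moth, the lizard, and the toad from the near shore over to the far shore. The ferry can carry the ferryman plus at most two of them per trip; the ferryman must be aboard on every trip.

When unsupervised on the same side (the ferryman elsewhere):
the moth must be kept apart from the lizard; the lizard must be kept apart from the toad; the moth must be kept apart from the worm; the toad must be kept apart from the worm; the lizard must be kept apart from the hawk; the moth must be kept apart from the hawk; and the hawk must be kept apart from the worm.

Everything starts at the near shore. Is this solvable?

No

Whatever the first load, the items left behind include a forbidden pair without the ferryman. No opening move is safe, so no plan exists.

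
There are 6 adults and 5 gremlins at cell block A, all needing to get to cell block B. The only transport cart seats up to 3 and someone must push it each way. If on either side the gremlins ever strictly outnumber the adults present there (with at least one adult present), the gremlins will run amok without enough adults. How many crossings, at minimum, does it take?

9

Counting alone: each trip to cell block B takes at most 3 across and each return brings at least 1 back, so after t trips out (and t−1 returns) at most 3t − (t−1) of the 11 are across; that first reaches 11 at t = 5, so at least 9 crossings are needed.
The plan below uses exactly 9 crossings, so it is optimal:
1. 3 gremlins → cell block B.  (cell block A: 6A 2G; cell block B: 0A 3G)
2. 1 gremlin ← cell block A.  (cell block A: 6A 3G; cell block B: 0A 2G)
3. 3 adults → cell block B.  (cell block A: 3A 3G; cell block B: 3A 2G)
4. 1 adult ← cell block A.  (cell block A: 4A 3G; cell block B: 2A 2G)
5. 2 adults and 1 gremlin → cell block B.  (cell block A: 2A 2G; cell block B: 4A 3G)
6. 1 adult ← cell block A.  (cell block A: 3A 2G; cell block B: 3A 3G)
7. 2 adults and 1 gremlin → cell block B.  (cell block A: 1A 1G; cell block B: 5A 4G)
8. 1 adult ← cell block A.  (cell block A: 2A 1G; cell block B: 4A 4G)
9. 2 adults and 1 gremlin → cell block B.  (cell block A: 0A 0G; cell block B: 6A 5G)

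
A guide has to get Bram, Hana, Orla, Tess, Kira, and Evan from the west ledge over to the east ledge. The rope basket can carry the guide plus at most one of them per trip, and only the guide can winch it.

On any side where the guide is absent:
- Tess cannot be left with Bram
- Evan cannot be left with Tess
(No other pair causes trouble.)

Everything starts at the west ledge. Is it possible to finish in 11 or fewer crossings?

Counting alone: the guide can take at most 1 across per trip to the east ledge, so moving all 6 needs at least 6 loaded trips out, with a return between consecutive ones — at least 11 crossings.
The safety rule pushes this higher. Following every safe sequence of crossings, the most of the 6 that can be at the east ledge as the rope basket arrives there on crossing 11 is 5 — never all 6.
So the move cannot be finished within 11 crossings. (The shortest complete plan takes 13:)
1. Guide goes to the east ledge with Tess.
2. Guide goes back to the west ledge alone.
3. Guide goes to the east ledge with Bram.
4. Guide goes back to the west ledge with Tess.
5. Guide goes to the east ledge with Evan.
6. Guide goes back to the west ledge alone.
7. Guide goes to the east ledge with Hana.
8. Guide goes back to the west ledge alone.
9. Guide goes to the east ledge with Orla.
10. Guide goes back to the west ledge alone.
11. Guide goes to the east ledge with Kira.
12. Guide goes back to the west ledge alone.
13. Guide goes to the east ledge with Tess.

No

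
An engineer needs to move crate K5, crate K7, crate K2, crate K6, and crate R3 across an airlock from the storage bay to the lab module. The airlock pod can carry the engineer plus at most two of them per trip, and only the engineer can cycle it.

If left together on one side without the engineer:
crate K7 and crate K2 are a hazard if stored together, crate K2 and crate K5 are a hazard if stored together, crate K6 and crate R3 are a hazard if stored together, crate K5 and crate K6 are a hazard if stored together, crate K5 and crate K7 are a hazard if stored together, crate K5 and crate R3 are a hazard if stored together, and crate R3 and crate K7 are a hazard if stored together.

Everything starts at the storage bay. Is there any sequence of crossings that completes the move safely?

No

Whatever the first load, the items left behind include a forbidden pair without the engineer. No opening move is safe, so no plan exists.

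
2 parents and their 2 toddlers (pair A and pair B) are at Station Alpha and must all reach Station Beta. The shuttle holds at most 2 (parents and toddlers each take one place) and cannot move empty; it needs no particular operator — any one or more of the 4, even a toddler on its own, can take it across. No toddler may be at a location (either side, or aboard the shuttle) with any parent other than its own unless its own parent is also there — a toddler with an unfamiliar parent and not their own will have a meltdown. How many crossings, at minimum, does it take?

5

Counting alone: each trip to Station Beta takes at most 2 across and each return brings at least 1 back, so after t trips out (and t−1 returns) at most 2t − (t−1) of the 4 are across; that first reaches 4 at t = 3, so at least 5 crossings are needed.
The plan below uses exactly 5 crossings, so it is optimal:
1. parent A and toddler A cross → Station Beta.
2. parent A crosses ← Station Alpha.
3. parent A and parent B cross → Station Beta.
4. parent B crosses ← Station Alpha.
5. parent B and toddler B cross → Station Beta.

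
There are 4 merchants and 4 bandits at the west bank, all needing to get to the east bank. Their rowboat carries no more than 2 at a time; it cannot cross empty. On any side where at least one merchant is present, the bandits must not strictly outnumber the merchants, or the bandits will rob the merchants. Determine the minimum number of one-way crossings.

impossible

Following every safe sequence of crossings from the start, the most of the 8 that can be at the east bank as the rowboat arrives there on crossings 1, 3, 5 is 2, 3, 4 respectively; the best ever achieved is 4 of 8.
From crossing 7 on, no configuration arises that was not already reachable earlier: only 11 distinct safe configurations (who is on which side, and where the rowboat is) can ever be reached, none of them has everyone across, and every continuation just revisits them. They are: 0 merchants + 0 bandits across (rowboat back at the start); 0 merchants + 1 bandit across (rowboat there); 0 merchants + 1 bandit across (rowboat back at the start); 0 merchants + 2 bandits across (rowboat there); 0 merchants + 2 bandits across (rowboat back at the start); 0 merchants + 3 bandits across (rowboat there); 0 merchants + 3 bandits across (rowboat back at the start); 0 merchants + 4 bandits across (rowboat there); 1 merchant + 1 bandit across (rowboat there); 1 merchant + 1 bandit across (rowboat back at the start); 2 merchants + 2 bandits across (rowboat there). So no valid plan exists.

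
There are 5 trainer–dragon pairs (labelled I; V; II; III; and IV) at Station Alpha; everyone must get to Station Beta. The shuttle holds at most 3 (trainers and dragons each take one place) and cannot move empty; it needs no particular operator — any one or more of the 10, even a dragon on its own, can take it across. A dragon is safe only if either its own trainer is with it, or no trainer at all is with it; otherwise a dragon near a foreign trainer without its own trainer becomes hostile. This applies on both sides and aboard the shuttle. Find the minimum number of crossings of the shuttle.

Counting alone: each trip to Station Beta takes at most 3 across and each return brings at least 1 back, so after t trips out (and t−1 returns) at most 3t − (t−1) of the 10 are across; that first reaches 10 at t = 5, so at least 9 crossings are needed.
The safety rule pushes this higher. Following every safe sequence of crossings, the most of the 10 that can be at Station Beta as the shuttle arrives there on crossing 9 is 9 — never all 10.
So no plan with fewer than 11 crossings exists, and this one achieves 11:
1. dragon I and trainer I cross → Station Beta.
2. trainer I crosses ← Station Alpha.
3. dragon II, dragon III, and dragon V cross → Station Beta.
4. dragon I crosses ← Station Alpha.
5. trainer II, trainer III, and trainer V cross → Station Beta.
6. dragon V and trainer V cross ← Station Alpha.
7. trainer I, trainer IV, and trainer V cross → Station Beta.
8. dragon II crosses ← Station Alpha.
9. dragon I and dragon V cross → Station Beta.
10. dragon I crosses ← Station Alpha.
11. dragon I, dragon II, and dragon IV cross → Station Beta.

11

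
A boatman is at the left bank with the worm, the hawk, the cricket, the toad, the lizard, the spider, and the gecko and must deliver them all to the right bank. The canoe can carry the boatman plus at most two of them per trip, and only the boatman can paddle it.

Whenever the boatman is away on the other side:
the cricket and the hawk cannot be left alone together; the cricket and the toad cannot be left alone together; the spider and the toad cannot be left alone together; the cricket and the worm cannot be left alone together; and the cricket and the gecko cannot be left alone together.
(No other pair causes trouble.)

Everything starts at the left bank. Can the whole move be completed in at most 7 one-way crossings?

Counting alone: the boatman can take at most 2 across per trip to the right bank, so moving all 7 needs at least 4 loaded trips out, with a return between consecutive ones — at least 7 crossings.
The safety rule pushes this higher. Following every safe sequence of crossings, the most of the 7 that can be at the right bank as the canoe arrives there on crossing 7 is 6 — never all 7.
So the move cannot be finished within 7 crossings. (The shortest complete plan takes 9:)
1. Boatman goes to the right bank with the cricket and the toad.  [the left bank: the gecko, the hawk, the lizard, the spider, the worm | the right bank: the cricket, the toad]
2. Boatman goes back to the left bank with the cricket.  [the left bank: the cricket, the gecko, the hawk, the lizard, the spider, the worm | the right bank: the toad]
3. Boatman goes to the right bank with the cricket and the worm.  [the left bank: the gecko, the hawk, the lizard, the spider | the right bank: the cricket, the toad, the worm]
4. Boatman goes back to the left bank with the cricket.  [the left bank: the cricket, the gecko, the hawk, the lizard, the spider | the right bank: the toad, the worm]
5. Boatman goes to the right bank with the cricket and the hawk.  [the left bank: the gecko, the lizard, the spider | the right bank: the cricket, the hawk, the toad, the worm]
6. Boatman goes back to the left bank with the cricket.  [the left bank: the cricket, the gecko, the lizard, the spider | the right bank: the hawk, the toad, the worm]
7. Boatman goes to the right bank with the gecko and the lizard.  [the left bank: the cricket, the spider | the right bank: the gecko, the hawk, the lizard, the toad, the worm]
8. Boatman goes back to the left bank alone.  [the left bank: the cricket, the spider | the right bank: the gecko, the hawk, the lizard, the toad, the worm]
9. Boatman goes to the right bank with the cricket and the spider.  [the left bank: — | the right bank: the cricket, the gecko, the hawk, the lizard, the spider, the toad, the worm]

No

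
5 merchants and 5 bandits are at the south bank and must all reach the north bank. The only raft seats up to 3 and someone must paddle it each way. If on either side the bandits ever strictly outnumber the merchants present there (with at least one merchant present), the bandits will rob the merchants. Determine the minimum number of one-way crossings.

Counting alone: each trip to the north bank takes at most 3 across and each return brings at least 1 back, so after t trips out (and t−1 returns) at most 3t − (t−1) of the 10 are across; that first reaches 10 at t = 5, so at least 9 crossings are needed.
The safety rule pushes this higher. Following every safe sequence of crossings, the most of the 10 that can be at the north bank as the raft arrives there on crossing 9 is 9 — never all 10.
So no plan with fewer than 11 crossings exists, and this one achieves 11:
1. 2 bandits → the north bank.  (the south bank: 5M 3B; the north bank: 0M 2B)
2. 1 bandit ← the south bank.  (the south bank: 5M 4B; the north bank: 0M 1B)
3. 3 bandits → the north bank.  (the south bank: 5M 1B; the north bank: 0M 4B)
4. 1 bandit ← the south bank.  (the south bank: 5M 2B; the north bank: 0M 3B)
5. 3 merchants → the north bank.  (the south bank: 2M 2B; the north bank: 3M 3B)
6. 1 merchant and 1 bandit ← the south bank.  (the south bank: 3M 3B; the north bank: 2M 2B)
7. 3 merchants → the north bank.  (the south bank: 0M 3B; the north bank: 5M 2B)
8. 1 bandit ← the south bank.  (the south bank: 0M 4B; the north bank: 5M 1B)
9. 2 bandits → the north bank.  (the south bank: 0M 2B; the north bank: 5M 3B)
10. 1 bandit ← the south bank.  (the south bank: 0M 3B; the north bank: 5M 2B)
11. 3 bandits → the north bank.  (the south bank: 0M 0B; the north bank: 5M 5B)

11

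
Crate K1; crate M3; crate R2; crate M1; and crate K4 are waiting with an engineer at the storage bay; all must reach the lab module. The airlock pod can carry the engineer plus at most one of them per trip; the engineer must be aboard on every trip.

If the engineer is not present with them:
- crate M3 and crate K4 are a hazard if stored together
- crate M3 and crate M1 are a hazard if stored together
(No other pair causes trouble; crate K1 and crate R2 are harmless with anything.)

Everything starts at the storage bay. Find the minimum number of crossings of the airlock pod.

11

Counting alone: the engineer can take at most 1 across per trip to the lab module, so moving all 5 needs at least 5 loaded trips out, with a return between consecutive ones — at least 9 crossings.
The safety rule pushes this higher. Following every safe sequence of crossings, the most of the 5 that can be at the lab module as the airlock pod arrives there on crossing 9 is 4 — never all 5.
So no plan with fewer than 11 crossings exists, and this one achieves 11:
1. Engineer goes to the lab module with crate M3.
2. Engineer goes back to the storage bay alone.
3. Engineer goes to the lab module with crate K1.
4. Engineer goes back to the storage bay alone.
5. Engineer goes to the lab module with crate R2.
6. Engineer goes back to the storage bay alone.
7. Engineer goes to the lab module with crate M1.
8. Engineer goes back to the storage bay with crate M3.
9. Engineer goes to the lab module with crate K4.
10. Engineer goes back to the storage bay alone.
11. Engineer goes to the lab module with crate M3.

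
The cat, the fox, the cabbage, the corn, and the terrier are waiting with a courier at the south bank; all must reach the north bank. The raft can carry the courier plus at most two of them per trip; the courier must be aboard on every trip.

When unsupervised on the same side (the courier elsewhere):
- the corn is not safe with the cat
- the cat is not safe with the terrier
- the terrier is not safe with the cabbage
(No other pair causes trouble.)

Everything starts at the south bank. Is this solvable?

1. Courier goes to the north bank with the cabbage and the cat.
2. Courier goes back to the south bank alone.
3. Courier goes to the north bank with the fox.
4. Courier goes back to the south bank alone.
5. Courier goes to the north bank with the corn and the terrier.

Yes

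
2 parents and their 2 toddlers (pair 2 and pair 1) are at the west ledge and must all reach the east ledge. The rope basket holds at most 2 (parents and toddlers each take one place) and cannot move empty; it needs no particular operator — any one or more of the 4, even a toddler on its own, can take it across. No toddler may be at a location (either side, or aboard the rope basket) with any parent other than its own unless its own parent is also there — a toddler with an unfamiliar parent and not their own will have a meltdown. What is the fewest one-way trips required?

5

Counting alone: each trip to the east ledge takes at most 2 across and each return brings at least 1 back, so after t trips out (and t−1 returns) at most 2t − (t−1) of the 4 are across; that first reaches 4 at t = 3, so at least 5 crossings are needed.
The plan below uses exactly 5 crossings, so it is optimal:
1. parent 2 and toddler 2 cross → the east ledge.
2. parent 2 crosses ← the west ledge.
3. parent 1 and parent 2 cross → the east ledge.
4. parent 1 crosses ← the west ledge.
5. parent 1 and toddler 1 cross → the east ledge.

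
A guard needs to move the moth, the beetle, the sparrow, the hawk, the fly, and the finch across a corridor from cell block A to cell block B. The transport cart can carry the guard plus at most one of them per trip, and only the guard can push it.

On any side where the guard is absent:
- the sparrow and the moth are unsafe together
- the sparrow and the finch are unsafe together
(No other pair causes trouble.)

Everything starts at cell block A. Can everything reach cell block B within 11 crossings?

Counting alone: the guard can take at most 1 across per trip to cell block B, so moving all 6 needs at least 6 loaded trips out, with a return between consecutive ones — at least 11 crossings.
The safety rule pushes this higher. Following every safe sequence of crossings, the most of the 6 that can be at cell block B as the transport cart arrives there on crossing 11 is 5 — never all 6.
So the move cannot be finished within 11 crossings. (The shortest complete plan takes 13:)
1. Guard goes to cell block B with the sparrow.  [cell block A: the beetle, the finch, the fly, the hawk, the moth | cell block B: the sparrow]
2. Guard goes back to cell block A alone.  [cell block A: the beetle, the finch, the fly, the hawk, the moth | cell block B: the sparrow]
3. Guard goes to cell block B with the moth.  [cell block A: the beetle, the finch, the fly, the hawk | cell block B: the moth, the sparrow]
4. Guard goes back to cell block A with the sparrow.  [cell block A: the beetle, the finch, the fly, the hawk, the sparrow | cell block B: the moth]
5. Guard goes to cell block B with the finch.  [cell block A: the beetle, the fly, the hawk, the sparrow | cell block B: the finch, the moth]
6. Guard goes back to cell block A alone.  [cell block A: the beetle, the fly, the hawk, the sparrow | cell block B: the finch, the moth]
7. Guard goes to cell block B with the beetle.  [cell block A: the fly, the hawk, the sparrow | cell block B: the beetle, the finch, the moth]
8. Guard goes back to cell block A alone.  [cell block A: the fly, the hawk, the sparrow | cell block B: the beetle, the finch, the moth]
9. Guard goes to cell block B with the hawk.  [cell block A: the fly, the sparrow | cell block B: the beetle, the finch, the hawk, the moth]
10. Guard goes back to cell block A alone.  [cell block A: the fly, the sparrow | cell block B: the beetle, the finch, the hawk, the moth]
11. Guard goes to cell block B with the fly.  [cell block A: the sparrow | cell block B: the beetle, the finch, the fly, the hawk, the moth]
12. Guard goes back to cell block A alone.  [cell block A: the sparrow | cell block B: the beetle, the finch, the fly, the hawk, the moth]
13. Guard goes to cell block B with the sparrow.  [cell block A: — | cell block B: the beetle, the finch, the fly, the hawk, the moth, the sparrow]

No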